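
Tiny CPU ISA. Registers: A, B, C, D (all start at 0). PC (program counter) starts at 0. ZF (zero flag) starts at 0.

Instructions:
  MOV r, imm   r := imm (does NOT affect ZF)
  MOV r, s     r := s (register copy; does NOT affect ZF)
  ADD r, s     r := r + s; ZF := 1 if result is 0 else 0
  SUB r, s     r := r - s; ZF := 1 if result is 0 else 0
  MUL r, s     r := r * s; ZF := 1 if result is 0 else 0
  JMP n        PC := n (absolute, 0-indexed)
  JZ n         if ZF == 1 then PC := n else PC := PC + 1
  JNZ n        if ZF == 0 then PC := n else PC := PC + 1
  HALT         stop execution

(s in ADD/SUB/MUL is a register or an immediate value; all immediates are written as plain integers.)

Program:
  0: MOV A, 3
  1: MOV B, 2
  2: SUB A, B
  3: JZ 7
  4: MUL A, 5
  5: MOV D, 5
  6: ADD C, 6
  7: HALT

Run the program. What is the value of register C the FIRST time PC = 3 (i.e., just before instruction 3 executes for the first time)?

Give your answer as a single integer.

Step 1: PC=0 exec 'MOV A, 3'. After: A=3 B=0 C=0 D=0 ZF=0 PC=1
Step 2: PC=1 exec 'MOV B, 2'. After: A=3 B=2 C=0 D=0 ZF=0 PC=2
Step 3: PC=2 exec 'SUB A, B'. After: A=1 B=2 C=0 D=0 ZF=0 PC=3
First time PC=3: C=0

0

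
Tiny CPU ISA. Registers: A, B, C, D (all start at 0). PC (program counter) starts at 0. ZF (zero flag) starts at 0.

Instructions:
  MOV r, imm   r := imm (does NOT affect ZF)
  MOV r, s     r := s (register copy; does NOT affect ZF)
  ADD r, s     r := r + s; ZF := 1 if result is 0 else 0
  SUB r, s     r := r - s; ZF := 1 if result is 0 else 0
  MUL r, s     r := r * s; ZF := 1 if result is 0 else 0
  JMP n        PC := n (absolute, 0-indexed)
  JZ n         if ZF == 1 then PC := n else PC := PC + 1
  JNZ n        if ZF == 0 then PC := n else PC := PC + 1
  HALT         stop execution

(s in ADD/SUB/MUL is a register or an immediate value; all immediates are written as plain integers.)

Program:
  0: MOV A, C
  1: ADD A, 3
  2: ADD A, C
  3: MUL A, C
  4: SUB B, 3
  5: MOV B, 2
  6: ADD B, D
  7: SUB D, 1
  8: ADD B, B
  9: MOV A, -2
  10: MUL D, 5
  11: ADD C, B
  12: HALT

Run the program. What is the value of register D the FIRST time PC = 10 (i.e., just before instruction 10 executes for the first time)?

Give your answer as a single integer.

Step 1: PC=0 exec 'MOV A, C'. After: A=0 B=0 C=0 D=0 ZF=0 PC=1
Step 2: PC=1 exec 'ADD A, 3'. After: A=3 B=0 C=0 D=0 ZF=0 PC=2
Step 3: PC=2 exec 'ADD A, C'. After: A=3 B=0 C=0 D=0 ZF=0 PC=3
Step 4: PC=3 exec 'MUL A, C'. After: A=0 B=0 C=0 D=0 ZF=1 PC=4
Step 5: PC=4 exec 'SUB B, 3'. After: A=0 B=-3 C=0 D=0 ZF=0 PC=5
Step 6: PC=5 exec 'MOV B, 2'. After: A=0 B=2 C=0 D=0 ZF=0 PC=6
Step 7: PC=6 exec 'ADD B, D'. After: A=0 B=2 C=0 D=0 ZF=0 PC=7
Step 8: PC=7 exec 'SUB D, 1'. After: A=0 B=2 C=0 D=-1 ZF=0 PC=8
Step 9: PC=8 exec 'ADD B, B'. After: A=0 B=4 C=0 D=-1 ZF=0 PC=9
Step 10: PC=9 exec 'MOV A, -2'. After: A=-2 B=4 C=0 D=-1 ZF=0 PC=10
First time PC=10: D=-1

-1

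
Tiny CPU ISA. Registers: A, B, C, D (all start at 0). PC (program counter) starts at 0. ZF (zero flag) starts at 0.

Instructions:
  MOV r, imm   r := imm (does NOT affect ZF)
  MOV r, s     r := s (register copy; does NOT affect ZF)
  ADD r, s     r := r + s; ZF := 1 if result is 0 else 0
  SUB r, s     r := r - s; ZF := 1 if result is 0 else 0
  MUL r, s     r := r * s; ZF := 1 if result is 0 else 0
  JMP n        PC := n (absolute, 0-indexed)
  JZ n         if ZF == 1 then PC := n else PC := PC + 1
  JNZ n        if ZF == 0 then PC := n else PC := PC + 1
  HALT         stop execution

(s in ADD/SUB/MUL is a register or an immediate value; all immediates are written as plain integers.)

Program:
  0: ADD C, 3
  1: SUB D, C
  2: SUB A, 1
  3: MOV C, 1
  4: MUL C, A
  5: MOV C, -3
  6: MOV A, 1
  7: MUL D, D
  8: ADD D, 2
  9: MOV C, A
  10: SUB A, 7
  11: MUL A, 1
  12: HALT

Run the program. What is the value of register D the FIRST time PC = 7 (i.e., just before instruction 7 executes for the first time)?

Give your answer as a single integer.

Step 1: PC=0 exec 'ADD C, 3'. After: A=0 B=0 C=3 D=0 ZF=0 PC=1
Step 2: PC=1 exec 'SUB D, C'. After: A=0 B=0 C=3 D=-3 ZF=0 PC=2
Step 3: PC=2 exec 'SUB A, 1'. After: A=-1 B=0 C=3 D=-3 ZF=0 PC=3
Step 4: PC=3 exec 'MOV C, 1'. After: A=-1 B=0 C=1 D=-3 ZF=0 PC=4
Step 5: PC=4 exec 'MUL C, A'. After: A=-1 B=0 C=-1 D=-3 ZF=0 PC=5
Step 6: PC=5 exec 'MOV C, -3'. After: A=-1 B=0 C=-3 D=-3 ZF=0 PC=6
Step 7: PC=6 exec 'MOV A, 1'. After: A=1 B=0 C=-3 D=-3 ZF=0 PC=7
First time PC=7: D=-3

-3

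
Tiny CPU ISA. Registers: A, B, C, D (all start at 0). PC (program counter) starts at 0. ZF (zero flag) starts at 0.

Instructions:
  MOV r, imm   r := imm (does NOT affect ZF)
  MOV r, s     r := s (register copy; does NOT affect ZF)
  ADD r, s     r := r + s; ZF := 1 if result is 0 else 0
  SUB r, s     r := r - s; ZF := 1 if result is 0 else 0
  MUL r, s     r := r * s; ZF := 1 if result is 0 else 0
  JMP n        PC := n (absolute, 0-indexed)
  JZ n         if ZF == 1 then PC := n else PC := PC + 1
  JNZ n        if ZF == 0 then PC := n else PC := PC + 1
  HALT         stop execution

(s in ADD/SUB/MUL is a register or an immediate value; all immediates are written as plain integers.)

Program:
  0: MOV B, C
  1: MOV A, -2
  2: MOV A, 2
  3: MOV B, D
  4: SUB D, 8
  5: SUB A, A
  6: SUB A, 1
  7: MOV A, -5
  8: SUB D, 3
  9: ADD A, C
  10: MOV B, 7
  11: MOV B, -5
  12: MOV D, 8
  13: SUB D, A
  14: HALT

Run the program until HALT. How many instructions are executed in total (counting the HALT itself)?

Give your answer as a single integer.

Step 1: PC=0 exec 'MOV B, C'. After: A=0 B=0 C=0 D=0 ZF=0 PC=1
Step 2: PC=1 exec 'MOV A, -2'. After: A=-2 B=0 C=0 D=0 ZF=0 PC=2
Step 3: PC=2 exec 'MOV A, 2'. After: A=2 B=0 C=0 D=0 ZF=0 PC=3
Step 4: PC=3 exec 'MOV B, D'. After: A=2 B=0 C=0 D=0 ZF=0 PC=4
Step 5: PC=4 exec 'SUB D, 8'. After: A=2 B=0 C=0 D=-8 ZF=0 PC=5
Step 6: PC=5 exec 'SUB A, A'. After: A=0 B=0 C=0 D=-8 ZF=1 PC=6
Step 7: PC=6 exec 'SUB A, 1'. After: A=-1 B=0 C=0 D=-8 ZF=0 PC=7
Step 8: PC=7 exec 'MOV A, -5'. After: A=-5 B=0 C=0 D=-8 ZF=0 PC=8
Step 9: PC=8 exec 'SUB D, 3'. After: A=-5 B=0 C=0 D=-11 ZF=0 PC=9
Step 10: PC=9 exec 'ADD A, C'. After: A=-5 B=0 C=0 D=-11 ZF=0 PC=10
Step 11: PC=10 exec 'MOV B, 7'. After: A=-5 B=7 C=0 D=-11 ZF=0 PC=11
Step 12: PC=11 exec 'MOV B, -5'. After: A=-5 B=-5 C=0 D=-11 ZF=0 PC=12
Step 13: PC=12 exec 'MOV D, 8'. After: A=-5 B=-5 C=0 D=8 ZF=0 PC=13
Step 14: PC=13 exec 'SUB D, A'. After: A=-5 B=-5 C=0 D=13 ZF=0 PC=14
Step 15: PC=14 exec 'HALT'. After: A=-5 B=-5 C=0 D=13 ZF=0 PC=14 HALTED
Total instructions executed: 15

Answer: 15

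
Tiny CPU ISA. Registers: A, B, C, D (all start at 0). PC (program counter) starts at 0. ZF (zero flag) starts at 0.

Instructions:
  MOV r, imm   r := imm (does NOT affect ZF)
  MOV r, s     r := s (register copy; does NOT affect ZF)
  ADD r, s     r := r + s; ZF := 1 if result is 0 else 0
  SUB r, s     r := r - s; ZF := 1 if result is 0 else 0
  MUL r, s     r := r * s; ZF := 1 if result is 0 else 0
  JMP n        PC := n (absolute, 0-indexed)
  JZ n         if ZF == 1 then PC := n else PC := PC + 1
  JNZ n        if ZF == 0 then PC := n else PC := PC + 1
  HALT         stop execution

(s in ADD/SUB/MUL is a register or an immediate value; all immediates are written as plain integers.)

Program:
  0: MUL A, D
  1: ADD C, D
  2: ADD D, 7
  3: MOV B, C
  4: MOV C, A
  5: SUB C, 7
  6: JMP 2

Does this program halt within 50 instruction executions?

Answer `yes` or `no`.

Answer: no

Derivation:
Step 1: PC=0 exec 'MUL A, D'. After: A=0 B=0 C=0 D=0 ZF=1 PC=1
Step 2: PC=1 exec 'ADD C, D'. After: A=0 B=0 C=0 D=0 ZF=1 PC=2
Step 3: PC=2 exec 'ADD D, 7'. After: A=0 B=0 C=0 D=7 ZF=0 PC=3
Step 4: PC=3 exec 'MOV B, C'. After: A=0 B=0 C=0 D=7 ZF=0 PC=4
Step 5: PC=4 exec 'MOV C, A'. After: A=0 B=0 C=0 D=7 ZF=0 PC=5
Step 6: PC=5 exec 'SUB C, 7'. After: A=0 B=0 C=-7 D=7 ZF=0 PC=6
Step 7: PC=6 exec 'JMP 2'. After: A=0 B=0 C=-7 D=7 ZF=0 PC=2
Step 8: PC=2 exec 'ADD D, 7'. After: A=0 B=0 C=-7 D=14 ZF=0 PC=3
Step 9: PC=3 exec 'MOV B, C'. After: A=0 B=-7 C=-7 D=14 ZF=0 PC=4
Step 10: PC=4 exec 'MOV C, A'. After: A=0 B=-7 C=0 D=14 ZF=0 PC=5
Step 11: PC=5 exec 'SUB C, 7'. After: A=0 B=-7 C=-7 D=14 ZF=0 PC=6
Step 12: PC=6 exec 'JMP 2'. After: A=0 B=-7 C=-7 D=14 ZF=0 PC=2
Step 13: PC=2 exec 'ADD D, 7'. After: A=0 B=-7 C=-7 D=21 ZF=0 PC=3
Step 14: PC=3 exec 'MOV B, C'. After: A=0 B=-7 C=-7 D=21 ZF=0 PC=4
Step 15: PC=4 exec 'MOV C, A'. After: A=0 B=-7 C=0 D=21 ZF=0 PC=5
After 50 steps: not halted. PC revisits the same instructions with no path to HALT; will never halt.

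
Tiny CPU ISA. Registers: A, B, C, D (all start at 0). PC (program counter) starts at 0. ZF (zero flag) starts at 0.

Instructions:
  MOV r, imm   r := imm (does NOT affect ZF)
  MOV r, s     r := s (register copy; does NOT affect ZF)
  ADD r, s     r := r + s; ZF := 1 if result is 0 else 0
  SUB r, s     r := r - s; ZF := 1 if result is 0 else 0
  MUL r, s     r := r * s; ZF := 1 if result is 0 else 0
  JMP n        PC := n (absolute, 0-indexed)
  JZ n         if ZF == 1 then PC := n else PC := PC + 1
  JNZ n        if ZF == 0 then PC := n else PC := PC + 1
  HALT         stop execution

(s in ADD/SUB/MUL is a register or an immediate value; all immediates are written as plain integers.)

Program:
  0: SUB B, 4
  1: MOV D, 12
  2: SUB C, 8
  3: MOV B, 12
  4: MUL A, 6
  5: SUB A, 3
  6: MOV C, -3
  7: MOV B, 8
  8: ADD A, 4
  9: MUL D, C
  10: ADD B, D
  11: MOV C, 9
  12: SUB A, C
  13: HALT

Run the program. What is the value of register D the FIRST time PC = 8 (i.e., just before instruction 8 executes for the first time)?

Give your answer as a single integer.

Step 1: PC=0 exec 'SUB B, 4'. After: A=0 B=-4 C=0 D=0 ZF=0 PC=1
Step 2: PC=1 exec 'MOV D, 12'. After: A=0 B=-4 C=0 D=12 ZF=0 PC=2
Step 3: PC=2 exec 'SUB C, 8'. After: A=0 B=-4 C=-8 D=12 ZF=0 PC=3
Step 4: PC=3 exec 'MOV B, 12'. After: A=0 B=12 C=-8 D=12 ZF=0 PC=4
Step 5: PC=4 exec 'MUL A, 6'. After: A=0 B=12 C=-8 D=12 ZF=1 PC=5
Step 6: PC=5 exec 'SUB A, 3'. After: A=-3 B=12 C=-8 D=12 ZF=0 PC=6
Step 7: PC=6 exec 'MOV C, -3'. After: A=-3 B=12 C=-3 D=12 ZF=0 PC=7
Step 8: PC=7 exec 'MOV B, 8'. After: A=-3 B=8 C=-3 D=12 ZF=0 PC=8
First time PC=8: D=12

12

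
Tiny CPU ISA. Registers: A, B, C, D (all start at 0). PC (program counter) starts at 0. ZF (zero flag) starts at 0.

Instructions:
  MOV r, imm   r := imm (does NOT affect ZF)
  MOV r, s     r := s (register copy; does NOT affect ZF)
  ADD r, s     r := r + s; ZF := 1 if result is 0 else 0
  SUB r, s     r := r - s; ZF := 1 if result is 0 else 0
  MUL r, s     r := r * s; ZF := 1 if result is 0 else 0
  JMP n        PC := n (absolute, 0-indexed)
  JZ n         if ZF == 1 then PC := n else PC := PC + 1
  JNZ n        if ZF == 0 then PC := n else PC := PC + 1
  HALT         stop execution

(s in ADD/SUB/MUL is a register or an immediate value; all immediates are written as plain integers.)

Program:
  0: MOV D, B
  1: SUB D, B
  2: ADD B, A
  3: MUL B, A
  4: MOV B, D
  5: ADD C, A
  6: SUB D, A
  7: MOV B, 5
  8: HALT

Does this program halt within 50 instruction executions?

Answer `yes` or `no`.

Step 1: PC=0 exec 'MOV D, B'. After: A=0 B=0 C=0 D=0 ZF=0 PC=1
Step 2: PC=1 exec 'SUB D, B'. After: A=0 B=0 C=0 D=0 ZF=1 PC=2
Step 3: PC=2 exec 'ADD B, A'. After: A=0 B=0 C=0 D=0 ZF=1 PC=3
Step 4: PC=3 exec 'MUL B, A'. After: A=0 B=0 C=0 D=0 ZF=1 PC=4
Step 5: PC=4 exec 'MOV B, D'. After: A=0 B=0 C=0 D=0 ZF=1 PC=5
Step 6: PC=5 exec 'ADD C, A'. After: A=0 B=0 C=0 D=0 ZF=1 PC=6
Step 7: PC=6 exec 'SUB D, A'. After: A=0 B=0 C=0 D=0 ZF=1 PC=7
Step 8: PC=7 exec 'MOV B, 5'. After: A=0 B=5 C=0 D=0 ZF=1 PC=8
Step 9: PC=8 exec 'HALT'. After: A=0 B=5 C=0 D=0 ZF=1 PC=8 HALTED

Answer: yes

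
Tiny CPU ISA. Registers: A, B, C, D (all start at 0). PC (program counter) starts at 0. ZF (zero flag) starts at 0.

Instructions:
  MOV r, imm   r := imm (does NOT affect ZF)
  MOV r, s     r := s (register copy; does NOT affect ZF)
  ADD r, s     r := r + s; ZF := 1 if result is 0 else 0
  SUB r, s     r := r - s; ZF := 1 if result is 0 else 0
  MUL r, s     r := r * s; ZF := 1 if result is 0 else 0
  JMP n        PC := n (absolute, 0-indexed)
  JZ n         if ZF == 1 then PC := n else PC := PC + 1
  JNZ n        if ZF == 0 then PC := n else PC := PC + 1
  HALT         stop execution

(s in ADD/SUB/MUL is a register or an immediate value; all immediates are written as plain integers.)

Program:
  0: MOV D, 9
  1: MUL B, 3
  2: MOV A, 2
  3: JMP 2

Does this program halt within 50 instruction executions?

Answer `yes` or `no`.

Step 1: PC=0 exec 'MOV D, 9'. After: A=0 B=0 C=0 D=9 ZF=0 PC=1
Step 2: PC=1 exec 'MUL B, 3'. After: A=0 B=0 C=0 D=9 ZF=1 PC=2
Step 3: PC=2 exec 'MOV A, 2'. After: A=2 B=0 C=0 D=9 ZF=1 PC=3
Step 4: PC=3 exec 'JMP 2'. After: A=2 B=0 C=0 D=9 ZF=1 PC=2
Step 5: PC=2 exec 'MOV A, 2'. After: A=2 B=0 C=0 D=9 ZF=1 PC=3
State after step 5 equals state after step 3: the program is in a cycle of length 2 and will never halt.

Answer: no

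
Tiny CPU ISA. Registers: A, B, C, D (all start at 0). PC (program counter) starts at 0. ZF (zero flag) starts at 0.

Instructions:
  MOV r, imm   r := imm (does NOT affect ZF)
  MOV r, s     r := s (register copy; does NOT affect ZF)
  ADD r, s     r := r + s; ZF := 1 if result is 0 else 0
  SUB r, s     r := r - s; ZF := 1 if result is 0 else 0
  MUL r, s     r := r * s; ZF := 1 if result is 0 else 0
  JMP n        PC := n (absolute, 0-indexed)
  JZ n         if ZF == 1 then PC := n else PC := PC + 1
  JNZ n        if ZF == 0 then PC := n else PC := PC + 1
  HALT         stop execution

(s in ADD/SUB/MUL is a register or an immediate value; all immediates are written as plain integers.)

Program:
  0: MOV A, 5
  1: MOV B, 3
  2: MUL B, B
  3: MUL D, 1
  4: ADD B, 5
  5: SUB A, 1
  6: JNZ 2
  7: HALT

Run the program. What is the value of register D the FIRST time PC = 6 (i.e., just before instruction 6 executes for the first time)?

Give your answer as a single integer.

Step 1: PC=0 exec 'MOV A, 5'. After: A=5 B=0 C=0 D=0 ZF=0 PC=1
Step 2: PC=1 exec 'MOV B, 3'. After: A=5 B=3 C=0 D=0 ZF=0 PC=2
Step 3: PC=2 exec 'MUL B, B'. After: A=5 B=9 C=0 D=0 ZF=0 PC=3
Step 4: PC=3 exec 'MUL D, 1'. After: A=5 B=9 C=0 D=0 ZF=1 PC=4
Step 5: PC=4 exec 'ADD B, 5'. After: A=5 B=14 C=0 D=0 ZF=0 PC=5
Step 6: PC=5 exec 'SUB A, 1'. After: A=4 B=14 C=0 D=0 ZF=0 PC=6
First time PC=6: D=0

0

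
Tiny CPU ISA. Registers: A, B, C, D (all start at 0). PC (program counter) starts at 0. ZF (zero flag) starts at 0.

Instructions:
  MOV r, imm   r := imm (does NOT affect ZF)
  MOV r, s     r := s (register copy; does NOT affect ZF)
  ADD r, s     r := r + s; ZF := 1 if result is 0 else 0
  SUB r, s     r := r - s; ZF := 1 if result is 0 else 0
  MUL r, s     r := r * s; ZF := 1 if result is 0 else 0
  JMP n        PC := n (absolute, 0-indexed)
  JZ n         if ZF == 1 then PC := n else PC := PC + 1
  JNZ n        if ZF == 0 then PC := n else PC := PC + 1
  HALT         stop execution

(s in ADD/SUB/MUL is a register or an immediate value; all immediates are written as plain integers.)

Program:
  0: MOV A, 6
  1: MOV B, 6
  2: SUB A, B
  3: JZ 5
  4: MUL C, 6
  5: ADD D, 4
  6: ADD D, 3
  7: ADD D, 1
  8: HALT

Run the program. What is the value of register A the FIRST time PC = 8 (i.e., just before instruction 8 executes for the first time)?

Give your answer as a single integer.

Step 1: PC=0 exec 'MOV A, 6'. After: A=6 B=0 C=0 D=0 ZF=0 PC=1
Step 2: PC=1 exec 'MOV B, 6'. After: A=6 B=6 C=0 D=0 ZF=0 PC=2
Step 3: PC=2 exec 'SUB A, B'. After: A=0 B=6 C=0 D=0 ZF=1 PC=3
Step 4: PC=3 exec 'JZ 5'. After: A=0 B=6 C=0 D=0 ZF=1 PC=5
Step 5: PC=5 exec 'ADD D, 4'. After: A=0 B=6 C=0 D=4 ZF=0 PC=6
Step 6: PC=6 exec 'ADD D, 3'. After: A=0 B=6 C=0 D=7 ZF=0 PC=7
Step 7: PC=7 exec 'ADD D, 1'. After: A=0 B=6 C=0 D=8 ZF=0 PC=8
First time PC=8: A=0

0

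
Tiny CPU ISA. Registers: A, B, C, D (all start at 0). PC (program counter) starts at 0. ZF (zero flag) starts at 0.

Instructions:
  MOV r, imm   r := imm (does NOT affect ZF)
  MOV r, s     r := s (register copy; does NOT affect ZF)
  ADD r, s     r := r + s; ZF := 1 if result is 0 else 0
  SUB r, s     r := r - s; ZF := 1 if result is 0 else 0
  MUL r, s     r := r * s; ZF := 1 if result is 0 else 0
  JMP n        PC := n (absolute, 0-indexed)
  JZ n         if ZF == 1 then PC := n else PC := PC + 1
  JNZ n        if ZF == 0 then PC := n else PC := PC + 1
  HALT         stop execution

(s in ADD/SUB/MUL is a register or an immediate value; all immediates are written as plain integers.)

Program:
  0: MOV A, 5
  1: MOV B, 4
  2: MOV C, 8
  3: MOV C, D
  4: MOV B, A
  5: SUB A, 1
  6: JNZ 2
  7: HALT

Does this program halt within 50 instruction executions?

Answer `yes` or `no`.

Answer: yes

Derivation:
Step 1: PC=0 exec 'MOV A, 5'. After: A=5 B=0 C=0 D=0 ZF=0 PC=1
Step 2: PC=1 exec 'MOV B, 4'. After: A=5 B=4 C=0 D=0 ZF=0 PC=2
Step 3: PC=2 exec 'MOV C, 8'. After: A=5 B=4 C=8 D=0 ZF=0 PC=3
Step 4: PC=3 exec 'MOV C, D'. After: A=5 B=4 C=0 D=0 ZF=0 PC=4
Step 5: PC=4 exec 'MOV B, A'. After: A=5 B=5 C=0 D=0 ZF=0 PC=5
Step 6: PC=5 exec 'SUB A, 1'. After: A=4 B=5 C=0 D=0 ZF=0 PC=6
Step 7: PC=6 exec 'JNZ 2'. After: A=4 B=5 C=0 D=0 ZF=0 PC=2
Step 8: PC=2 exec 'MOV C, 8'. After: A=4 B=5 C=8 D=0 ZF=0 PC=3
Step 9: PC=3 exec 'MOV C, D'. After: A=4 B=5 C=0 D=0 ZF=0 PC=4
Step 10: PC=4 exec 'MOV B, A'. After: A=4 B=4 C=0 D=0 ZF=0 PC=5
Step 11: PC=5 exec 'SUB A, 1'. After: A=3 B=4 C=0 D=0 ZF=0 PC=6
Step 12: PC=6 exec 'JNZ 2'. After: A=3 B=4 C=0 D=0 ZF=0 PC=2
Step 13: PC=2 exec 'MOV C, 8'. After: A=3 B=4 C=8 D=0 ZF=0 PC=3
Step 14: PC=3 exec 'MOV C, D'. After: A=3 B=4 C=0 D=0 ZF=0 PC=4
Step 15: PC=4 exec 'MOV B, A'. After: A=3 B=3 C=0 D=0 ZF=0 PC=5
Step 16: PC=5 exec 'SUB A, 1'. After: A=2 B=3 C=0 D=0 ZF=0 PC=6
Step 17: PC=6 exec 'JNZ 2'. After: A=2 B=3 C=0 D=0 ZF=0 PC=2
Step 18: PC=2 exec 'MOV C, 8'. After: A=2 B=3 C=8 D=0 ZF=0 PC=3
Step 19: PC=3 exec 'MOV C, D'. After: A=2 B=3 C=0 D=0 ZF=0 PC=4
Step 20: PC=4 exec 'MOV B, A'. After: A=2 B=2 C=0 D=0 ZF=0 PC=5
Step 21: PC=5 exec 'SUB A, 1'. After: A=1 B=2 C=0 D=0 ZF=0 PC=6
Step 22: PC=6 exec 'JNZ 2'. After: A=1 B=2 C=0 D=0 ZF=0 PC=2
Step 23: PC=2 exec 'MOV C, 8'. After: A=1 B=2 C=8 D=0 ZF=0 PC=3
Step 24: PC=3 exec 'MOV C, D'. After: A=1 B=2 C=0 D=0 ZF=0 PC=4
Step 25: PC=4 exec 'MOV B, A'. After: A=1 B=1 C=0 D=0 ZF=0 PC=5
Step 26: PC=5 exec 'SUB A, 1'. After: A=0 B=1 C=0 D=0 ZF=1 PC=6
Step 27: PC=6 exec 'JNZ 2'. After: A=0 B=1 C=0 D=0 ZF=1 PC=7
Step 28: PC=7 exec 'HALT'. After: A=0 B=1 C=0 D=0 ZF=1 PC=7 HALTED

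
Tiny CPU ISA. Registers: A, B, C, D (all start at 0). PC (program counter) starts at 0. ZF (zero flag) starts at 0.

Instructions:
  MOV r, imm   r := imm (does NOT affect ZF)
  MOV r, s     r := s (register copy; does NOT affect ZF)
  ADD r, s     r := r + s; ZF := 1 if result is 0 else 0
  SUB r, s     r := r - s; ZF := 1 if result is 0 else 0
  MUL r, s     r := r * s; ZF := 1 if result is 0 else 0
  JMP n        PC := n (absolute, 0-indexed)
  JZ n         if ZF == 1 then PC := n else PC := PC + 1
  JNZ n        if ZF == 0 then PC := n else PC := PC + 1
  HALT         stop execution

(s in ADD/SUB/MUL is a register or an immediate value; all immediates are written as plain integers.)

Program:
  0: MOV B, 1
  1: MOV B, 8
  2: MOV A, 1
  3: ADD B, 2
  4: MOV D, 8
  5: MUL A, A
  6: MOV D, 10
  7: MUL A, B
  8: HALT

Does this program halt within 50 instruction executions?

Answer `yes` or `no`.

Answer: yes

Derivation:
Step 1: PC=0 exec 'MOV B, 1'. After: A=0 B=1 C=0 D=0 ZF=0 PC=1
Step 2: PC=1 exec 'MOV B, 8'. After: A=0 B=8 C=0 D=0 ZF=0 PC=2
Step 3: PC=2 exec 'MOV A, 1'. After: A=1 B=8 C=0 D=0 ZF=0 PC=3
Step 4: PC=3 exec 'ADD B, 2'. After: A=1 B=10 C=0 D=0 ZF=0 PC=4
Step 5: PC=4 exec 'MOV D, 8'. After: A=1 B=10 C=0 D=8 ZF=0 PC=5
Step 6: PC=5 exec 'MUL A, A'. After: A=1 B=10 C=0 D=8 ZF=0 PC=6
Step 7: PC=6 exec 'MOV D, 10'. After: A=1 B=10 C=0 D=10 ZF=0 PC=7
Step 8: PC=7 exec 'MUL A, B'. After: A=10 B=10 C=0 D=10 ZF=0 PC=8
Step 9: PC=8 exec 'HALT'. After: A=10 B=10 C=0 D=10 ZF=0 PC=8 HALTED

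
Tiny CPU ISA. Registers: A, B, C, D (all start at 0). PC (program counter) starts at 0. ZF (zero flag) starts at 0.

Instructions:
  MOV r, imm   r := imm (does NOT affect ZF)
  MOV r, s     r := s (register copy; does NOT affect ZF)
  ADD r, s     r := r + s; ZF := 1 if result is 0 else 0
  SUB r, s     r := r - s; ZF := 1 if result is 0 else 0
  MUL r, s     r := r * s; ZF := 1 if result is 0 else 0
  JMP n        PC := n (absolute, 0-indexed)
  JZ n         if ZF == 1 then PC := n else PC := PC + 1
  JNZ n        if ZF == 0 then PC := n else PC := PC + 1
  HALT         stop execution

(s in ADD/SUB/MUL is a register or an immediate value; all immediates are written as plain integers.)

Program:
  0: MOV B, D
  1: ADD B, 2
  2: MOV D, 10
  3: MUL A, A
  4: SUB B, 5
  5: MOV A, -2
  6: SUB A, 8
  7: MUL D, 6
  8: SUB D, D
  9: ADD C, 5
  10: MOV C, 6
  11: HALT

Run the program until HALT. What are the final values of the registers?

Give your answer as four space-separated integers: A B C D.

Answer: -10 -3 6 0

Derivation:
Step 1: PC=0 exec 'MOV B, D'. After: A=0 B=0 C=0 D=0 ZF=0 PC=1
Step 2: PC=1 exec 'ADD B, 2'. After: A=0 B=2 C=0 D=0 ZF=0 PC=2
Step 3: PC=2 exec 'MOV D, 10'. After: A=0 B=2 C=0 D=10 ZF=0 PC=3
Step 4: PC=3 exec 'MUL A, A'. After: A=0 B=2 C=0 D=10 ZF=1 PC=4
Step 5: PC=4 exec 'SUB B, 5'. After: A=0 B=-3 C=0 D=10 ZF=0 PC=5
Step 6: PC=5 exec 'MOV A, -2'. After: A=-2 B=-3 C=0 D=10 ZF=0 PC=6
Step 7: PC=6 exec 'SUB A, 8'. After: A=-10 B=-3 C=0 D=10 ZF=0 PC=7
Step 8: PC=7 exec 'MUL D, 6'. After: A=-10 B=-3 C=0 D=60 ZF=0 PC=8
Step 9: PC=8 exec 'SUB D, D'. After: A=-10 B=-3 C=0 D=0 ZF=1 PC=9
Step 10: PC=9 exec 'ADD C, 5'. After: A=-10 B=-3 C=5 D=0 ZF=0 PC=10
Step 11: PC=10 exec 'MOV C, 6'. After: A=-10 B=-3 C=6 D=0 ZF=0 PC=11
Step 12: PC=11 exec 'HALT'. After: A=-10 B=-3 C=6 D=0 ZF=0 PC=11 HALTED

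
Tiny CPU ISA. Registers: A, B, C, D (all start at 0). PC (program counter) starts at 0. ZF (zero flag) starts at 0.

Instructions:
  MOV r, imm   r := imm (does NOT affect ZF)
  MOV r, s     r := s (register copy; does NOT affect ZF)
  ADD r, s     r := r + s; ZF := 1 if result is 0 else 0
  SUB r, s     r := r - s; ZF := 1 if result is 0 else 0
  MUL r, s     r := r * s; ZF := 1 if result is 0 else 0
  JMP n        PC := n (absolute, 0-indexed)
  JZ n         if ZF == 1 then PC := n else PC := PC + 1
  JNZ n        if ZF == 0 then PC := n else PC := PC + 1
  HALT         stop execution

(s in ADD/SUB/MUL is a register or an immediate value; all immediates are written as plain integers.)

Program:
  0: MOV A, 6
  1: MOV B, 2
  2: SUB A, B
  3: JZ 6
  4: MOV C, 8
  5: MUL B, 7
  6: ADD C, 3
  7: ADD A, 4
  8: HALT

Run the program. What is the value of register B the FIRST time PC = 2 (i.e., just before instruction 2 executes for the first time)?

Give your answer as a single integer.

Step 1: PC=0 exec 'MOV A, 6'. After: A=6 B=0 C=0 D=0 ZF=0 PC=1
Step 2: PC=1 exec 'MOV B, 2'. After: A=6 B=2 C=0 D=0 ZF=0 PC=2
First time PC=2: B=2

2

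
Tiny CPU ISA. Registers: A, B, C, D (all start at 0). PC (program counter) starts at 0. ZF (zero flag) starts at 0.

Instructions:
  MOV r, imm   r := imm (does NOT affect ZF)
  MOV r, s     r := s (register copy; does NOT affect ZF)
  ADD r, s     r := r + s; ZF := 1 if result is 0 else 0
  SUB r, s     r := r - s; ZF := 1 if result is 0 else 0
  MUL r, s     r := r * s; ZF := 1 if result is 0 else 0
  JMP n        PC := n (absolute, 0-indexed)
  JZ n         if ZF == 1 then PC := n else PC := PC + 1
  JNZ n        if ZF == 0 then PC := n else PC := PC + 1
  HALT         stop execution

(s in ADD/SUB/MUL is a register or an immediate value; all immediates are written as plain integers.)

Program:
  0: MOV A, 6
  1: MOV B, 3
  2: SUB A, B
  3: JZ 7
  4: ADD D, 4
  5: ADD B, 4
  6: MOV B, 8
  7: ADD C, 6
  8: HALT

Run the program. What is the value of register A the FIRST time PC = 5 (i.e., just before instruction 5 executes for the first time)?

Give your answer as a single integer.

Step 1: PC=0 exec 'MOV A, 6'. After: A=6 B=0 C=0 D=0 ZF=0 PC=1
Step 2: PC=1 exec 'MOV B, 3'. After: A=6 B=3 C=0 D=0 ZF=0 PC=2
Step 3: PC=2 exec 'SUB A, B'. After: A=3 B=3 C=0 D=0 ZF=0 PC=3
Step 4: PC=3 exec 'JZ 7'. After: A=3 B=3 C=0 D=0 ZF=0 PC=4
Step 5: PC=4 exec 'ADD D, 4'. After: A=3 B=3 C=0 D=4 ZF=0 PC=5
First time PC=5: A=3

3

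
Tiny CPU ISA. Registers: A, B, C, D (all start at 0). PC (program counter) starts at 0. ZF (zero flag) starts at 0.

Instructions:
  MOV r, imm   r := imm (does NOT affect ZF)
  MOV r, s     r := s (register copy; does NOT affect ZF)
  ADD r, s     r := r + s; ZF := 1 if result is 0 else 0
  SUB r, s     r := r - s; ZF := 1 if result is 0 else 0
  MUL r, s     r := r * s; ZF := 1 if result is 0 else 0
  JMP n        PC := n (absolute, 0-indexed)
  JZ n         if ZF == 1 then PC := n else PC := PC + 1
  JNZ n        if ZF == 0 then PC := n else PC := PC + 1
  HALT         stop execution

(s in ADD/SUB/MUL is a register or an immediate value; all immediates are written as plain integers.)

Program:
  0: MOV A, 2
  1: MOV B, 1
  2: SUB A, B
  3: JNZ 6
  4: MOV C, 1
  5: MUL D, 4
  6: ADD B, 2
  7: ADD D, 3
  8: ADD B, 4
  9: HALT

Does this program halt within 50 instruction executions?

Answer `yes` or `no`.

Answer: yes

Derivation:
Step 1: PC=0 exec 'MOV A, 2'. After: A=2 B=0 C=0 D=0 ZF=0 PC=1
Step 2: PC=1 exec 'MOV B, 1'. After: A=2 B=1 C=0 D=0 ZF=0 PC=2
Step 3: PC=2 exec 'SUB A, B'. After: A=1 B=1 C=0 D=0 ZF=0 PC=3
Step 4: PC=3 exec 'JNZ 6'. After: A=1 B=1 C=0 D=0 ZF=0 PC=6
Step 5: PC=6 exec 'ADD B, 2'. After: A=1 B=3 C=0 D=0 ZF=0 PC=7
Step 6: PC=7 exec 'ADD D, 3'. After: A=1 B=3 C=0 D=3 ZF=0 PC=8
Step 7: PC=8 exec 'ADD B, 4'. After: A=1 B=7 C=0 D=3 ZF=0 PC=9
Step 8: PC=9 exec 'HALT'. After: A=1 B=7 C=0 D=3 ZF=0 PC=9 HALTED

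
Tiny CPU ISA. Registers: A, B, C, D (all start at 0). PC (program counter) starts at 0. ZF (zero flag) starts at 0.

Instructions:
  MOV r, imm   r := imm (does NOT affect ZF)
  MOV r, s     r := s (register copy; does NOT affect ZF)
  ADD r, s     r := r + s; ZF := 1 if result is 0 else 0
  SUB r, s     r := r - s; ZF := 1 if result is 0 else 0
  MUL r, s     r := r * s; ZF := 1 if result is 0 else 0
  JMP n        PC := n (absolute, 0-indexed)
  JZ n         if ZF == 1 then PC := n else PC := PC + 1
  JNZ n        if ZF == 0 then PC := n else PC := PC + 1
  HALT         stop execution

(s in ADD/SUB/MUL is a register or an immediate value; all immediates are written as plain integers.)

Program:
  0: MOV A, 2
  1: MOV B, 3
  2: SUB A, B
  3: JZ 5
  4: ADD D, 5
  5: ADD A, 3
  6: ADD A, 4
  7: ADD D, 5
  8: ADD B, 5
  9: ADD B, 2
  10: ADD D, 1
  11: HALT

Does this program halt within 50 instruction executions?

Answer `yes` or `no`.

Answer: yes

Derivation:
Step 1: PC=0 exec 'MOV A, 2'. After: A=2 B=0 C=0 D=0 ZF=0 PC=1
Step 2: PC=1 exec 'MOV B, 3'. After: A=2 B=3 C=0 D=0 ZF=0 PC=2
Step 3: PC=2 exec 'SUB A, B'. After: A=-1 B=3 C=0 D=0 ZF=0 PC=3
Step 4: PC=3 exec 'JZ 5'. After: A=-1 B=3 C=0 D=0 ZF=0 PC=4
Step 5: PC=4 exec 'ADD D, 5'. After: A=-1 B=3 C=0 D=5 ZF=0 PC=5
Step 6: PC=5 exec 'ADD A, 3'. After: A=2 B=3 C=0 D=5 ZF=0 PC=6
Step 7: PC=6 exec 'ADD A, 4'. After: A=6 B=3 C=0 D=5 ZF=0 PC=7
Step 8: PC=7 exec 'ADD D, 5'. After: A=6 B=3 C=0 D=10 ZF=0 PC=8
Step 9: PC=8 exec 'ADD B, 5'. After: A=6 B=8 C=0 D=10 ZF=0 PC=9
Step 10: PC=9 exec 'ADD B, 2'. After: A=6 B=10 C=0 D=10 ZF=0 PC=10
Step 11: PC=10 exec 'ADD D, 1'. After: A=6 B=10 C=0 D=11 ZF=0 PC=11
Step 12: PC=11 exec 'HALT'. After: A=6 B=10 C=0 D=11 ZF=0 PC=11 HALTED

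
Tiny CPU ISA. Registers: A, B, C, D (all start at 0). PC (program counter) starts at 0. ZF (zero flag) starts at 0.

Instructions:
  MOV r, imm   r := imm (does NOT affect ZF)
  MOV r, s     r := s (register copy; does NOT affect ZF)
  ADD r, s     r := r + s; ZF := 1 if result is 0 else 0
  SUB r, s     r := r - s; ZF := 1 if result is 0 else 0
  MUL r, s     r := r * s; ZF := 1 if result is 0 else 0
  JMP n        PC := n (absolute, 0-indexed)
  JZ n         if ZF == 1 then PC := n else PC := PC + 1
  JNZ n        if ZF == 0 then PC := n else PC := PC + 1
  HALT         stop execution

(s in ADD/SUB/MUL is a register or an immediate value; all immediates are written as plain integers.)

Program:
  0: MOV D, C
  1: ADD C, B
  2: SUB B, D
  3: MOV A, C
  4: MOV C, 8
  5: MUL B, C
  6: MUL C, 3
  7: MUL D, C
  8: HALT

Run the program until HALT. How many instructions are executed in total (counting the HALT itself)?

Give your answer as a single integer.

Step 1: PC=0 exec 'MOV D, C'. After: A=0 B=0 C=0 D=0 ZF=0 PC=1
Step 2: PC=1 exec 'ADD C, B'. After: A=0 B=0 C=0 D=0 ZF=1 PC=2
Step 3: PC=2 exec 'SUB B, D'. After: A=0 B=0 C=0 D=0 ZF=1 PC=3
Step 4: PC=3 exec 'MOV A, C'. After: A=0 B=0 C=0 D=0 ZF=1 PC=4
Step 5: PC=4 exec 'MOV C, 8'. After: A=0 B=0 C=8 D=0 ZF=1 PC=5
Step 6: PC=5 exec 'MUL B, C'. After: A=0 B=0 C=8 D=0 ZF=1 PC=6
Step 7: PC=6 exec 'MUL C, 3'. After: A=0 B=0 C=24 D=0 ZF=0 PC=7
Step 8: PC=7 exec 'MUL D, C'. After: A=0 B=0 C=24 D=0 ZF=1 PC=8
Step 9: PC=8 exec 'HALT'. After: A=0 B=0 C=24 D=0 ZF=1 PC=8 HALTED
Total instructions executed: 9

Answer: 9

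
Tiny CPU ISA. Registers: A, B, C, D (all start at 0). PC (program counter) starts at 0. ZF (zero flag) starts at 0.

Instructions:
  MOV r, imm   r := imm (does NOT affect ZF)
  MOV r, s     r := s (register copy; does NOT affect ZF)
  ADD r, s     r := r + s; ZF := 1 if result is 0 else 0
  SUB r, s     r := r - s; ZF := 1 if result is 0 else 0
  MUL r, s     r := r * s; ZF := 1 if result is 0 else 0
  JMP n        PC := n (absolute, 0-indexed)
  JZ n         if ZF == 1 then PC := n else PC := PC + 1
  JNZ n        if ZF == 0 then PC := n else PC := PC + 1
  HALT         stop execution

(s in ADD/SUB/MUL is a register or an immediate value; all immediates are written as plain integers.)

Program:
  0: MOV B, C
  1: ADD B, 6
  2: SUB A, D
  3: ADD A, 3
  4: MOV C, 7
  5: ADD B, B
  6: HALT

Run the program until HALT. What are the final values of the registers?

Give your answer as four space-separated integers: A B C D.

Answer: 3 12 7 0

Derivation:
Step 1: PC=0 exec 'MOV B, C'. After: A=0 B=0 C=0 D=0 ZF=0 PC=1
Step 2: PC=1 exec 'ADD B, 6'. After: A=0 B=6 C=0 D=0 ZF=0 PC=2
Step 3: PC=2 exec 'SUB A, D'. After: A=0 B=6 C=0 D=0 ZF=1 PC=3
Step 4: PC=3 exec 'ADD A, 3'. After: A=3 B=6 C=0 D=0 ZF=0 PC=4
Step 5: PC=4 exec 'MOV C, 7'. After: A=3 B=6 C=7 D=0 ZF=0 PC=5
Step 6: PC=5 exec 'ADD B, B'. After: A=3 B=12 C=7 D=0 ZF=0 PC=6
Step 7: PC=6 exec 'HALT'. After: A=3 B=12 C=7 D=0 ZF=0 PC=6 HALTED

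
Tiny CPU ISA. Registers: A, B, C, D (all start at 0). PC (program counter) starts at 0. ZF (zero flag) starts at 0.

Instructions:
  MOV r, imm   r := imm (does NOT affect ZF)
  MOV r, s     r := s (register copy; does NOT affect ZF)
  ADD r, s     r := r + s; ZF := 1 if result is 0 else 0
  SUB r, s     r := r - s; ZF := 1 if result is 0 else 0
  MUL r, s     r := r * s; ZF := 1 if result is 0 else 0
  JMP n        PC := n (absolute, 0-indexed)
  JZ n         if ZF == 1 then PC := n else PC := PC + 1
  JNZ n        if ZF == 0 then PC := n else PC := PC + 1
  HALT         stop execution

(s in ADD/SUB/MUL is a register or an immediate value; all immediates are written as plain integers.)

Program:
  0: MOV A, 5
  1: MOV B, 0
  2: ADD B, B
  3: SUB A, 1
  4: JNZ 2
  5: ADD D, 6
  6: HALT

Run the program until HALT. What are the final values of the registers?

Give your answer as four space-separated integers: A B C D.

Answer: 0 0 0 6

Derivation:
Step 1: PC=0 exec 'MOV A, 5'. After: A=5 B=0 C=0 D=0 ZF=0 PC=1
Step 2: PC=1 exec 'MOV B, 0'. After: A=5 B=0 C=0 D=0 ZF=0 PC=2
Step 3: PC=2 exec 'ADD B, B'. After: A=5 B=0 C=0 D=0 ZF=1 PC=3
Step 4: PC=3 exec 'SUB A, 1'. After: A=4 B=0 C=0 D=0 ZF=0 PC=4
Step 5: PC=4 exec 'JNZ 2'. After: A=4 B=0 C=0 D=0 ZF=0 PC=2
Step 6: PC=2 exec 'ADD B, B'. After: A=4 B=0 C=0 D=0 ZF=1 PC=3
Step 7: PC=3 exec 'SUB A, 1'. After: A=3 B=0 C=0 D=0 ZF=0 PC=4
Step 8: PC=4 exec 'JNZ 2'. After: A=3 B=0 C=0 D=0 ZF=0 PC=2
Step 9: PC=2 exec 'ADD B, B'. After: A=3 B=0 C=0 D=0 ZF=1 PC=3
Step 10: PC=3 exec 'SUB A, 1'. After: A=2 B=0 C=0 D=0 ZF=0 PC=4
Step 11: PC=4 exec 'JNZ 2'. After: A=2 B=0 C=0 D=0 ZF=0 PC=2
Step 12: PC=2 exec 'ADD B, B'. After: A=2 B=0 C=0 D=0 ZF=1 PC=3
Step 13: PC=3 exec 'SUB A, 1'. After: A=1 B=0 C=0 D=0 ZF=0 PC=4
Step 14: PC=4 exec 'JNZ 2'. After: A=1 B=0 C=0 D=0 ZF=0 PC=2
Step 15: PC=2 exec 'ADD B, B'. After: A=1 B=0 C=0 D=0 ZF=1 PC=3
Step 16: PC=3 exec 'SUB A, 1'. After: A=0 B=0 C=0 D=0 ZF=1 PC=4
Step 17: PC=4 exec 'JNZ 2'. After: A=0 B=0 C=0 D=0 ZF=1 PC=5
Step 18: PC=5 exec 'ADD D, 6'. After: A=0 B=0 C=0 D=6 ZF=0 PC=6
Step 19: PC=6 exec 'HALT'. After: A=0 B=0 C=0 D=6 ZF=0 PC=6 HALTED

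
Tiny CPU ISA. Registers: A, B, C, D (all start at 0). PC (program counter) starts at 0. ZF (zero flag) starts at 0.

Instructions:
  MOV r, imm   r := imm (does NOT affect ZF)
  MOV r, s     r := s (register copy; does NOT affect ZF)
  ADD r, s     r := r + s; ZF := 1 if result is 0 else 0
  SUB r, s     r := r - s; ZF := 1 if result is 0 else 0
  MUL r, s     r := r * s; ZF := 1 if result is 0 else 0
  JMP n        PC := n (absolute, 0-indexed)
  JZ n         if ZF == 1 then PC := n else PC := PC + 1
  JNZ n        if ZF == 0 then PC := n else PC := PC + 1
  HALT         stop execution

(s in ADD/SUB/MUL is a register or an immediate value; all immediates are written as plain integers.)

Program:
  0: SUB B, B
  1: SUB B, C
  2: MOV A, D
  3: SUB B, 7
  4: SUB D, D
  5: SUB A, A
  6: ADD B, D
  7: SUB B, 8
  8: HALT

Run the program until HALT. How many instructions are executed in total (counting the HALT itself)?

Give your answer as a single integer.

Answer: 9

Derivation:
Step 1: PC=0 exec 'SUB B, B'. After: A=0 B=0 C=0 D=0 ZF=1 PC=1
Step 2: PC=1 exec 'SUB B, C'. After: A=0 B=0 C=0 D=0 ZF=1 PC=2
Step 3: PC=2 exec 'MOV A, D'. After: A=0 B=0 C=0 D=0 ZF=1 PC=3
Step 4: PC=3 exec 'SUB B, 7'. After: A=0 B=-7 C=0 D=0 ZF=0 PC=4
Step 5: PC=4 exec 'SUB D, D'. After: A=0 B=-7 C=0 D=0 ZF=1 PC=5
Step 6: PC=5 exec 'SUB A, A'. After: A=0 B=-7 C=0 D=0 ZF=1 PC=6
Step 7: PC=6 exec 'ADD B, D'. After: A=0 B=-7 C=0 D=0 ZF=0 PC=7
Step 8: PC=7 exec 'SUB B, 8'. After: A=0 B=-15 C=0 D=0 ZF=0 PC=8
Step 9: PC=8 exec 'HALT'. After: A=0 B=-15 C=0 D=0 ZF=0 PC=8 HALTED
Total instructions executed: 9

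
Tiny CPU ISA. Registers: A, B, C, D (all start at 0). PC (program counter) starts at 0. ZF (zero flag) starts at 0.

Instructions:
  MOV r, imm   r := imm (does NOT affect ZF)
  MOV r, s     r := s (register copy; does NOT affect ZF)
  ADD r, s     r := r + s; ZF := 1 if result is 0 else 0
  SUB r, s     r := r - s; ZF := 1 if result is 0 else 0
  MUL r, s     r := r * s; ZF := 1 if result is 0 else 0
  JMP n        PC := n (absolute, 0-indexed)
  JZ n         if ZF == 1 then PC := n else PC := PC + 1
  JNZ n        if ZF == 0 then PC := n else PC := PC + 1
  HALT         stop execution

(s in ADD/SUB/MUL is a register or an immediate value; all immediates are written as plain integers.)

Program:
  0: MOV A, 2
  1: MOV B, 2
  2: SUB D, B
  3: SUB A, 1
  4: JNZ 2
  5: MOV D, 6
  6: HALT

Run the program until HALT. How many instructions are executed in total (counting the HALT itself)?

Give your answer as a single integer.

Step 1: PC=0 exec 'MOV A, 2'. After: A=2 B=0 C=0 D=0 ZF=0 PC=1
Step 2: PC=1 exec 'MOV B, 2'. After: A=2 B=2 C=0 D=0 ZF=0 PC=2
Step 3: PC=2 exec 'SUB D, B'. After: A=2 B=2 C=0 D=-2 ZF=0 PC=3
Step 4: PC=3 exec 'SUB A, 1'. After: A=1 B=2 C=0 D=-2 ZF=0 PC=4
Step 5: PC=4 exec 'JNZ 2'. After: A=1 B=2 C=0 D=-2 ZF=0 PC=2
Step 6: PC=2 exec 'SUB D, B'. After: A=1 B=2 C=0 D=-4 ZF=0 PC=3
Step 7: PC=3 exec 'SUB A, 1'. After: A=0 B=2 C=0 D=-4 ZF=1 PC=4
Step 8: PC=4 exec 'JNZ 2'. After: A=0 B=2 C=0 D=-4 ZF=1 PC=5
Step 9: PC=5 exec 'MOV D, 6'. After: A=0 B=2 C=0 D=6 ZF=1 PC=6
Step 10: PC=6 exec 'HALT'. After: A=0 B=2 C=0 D=6 ZF=1 PC=6 HALTED
Total instructions executed: 10

Answer: 10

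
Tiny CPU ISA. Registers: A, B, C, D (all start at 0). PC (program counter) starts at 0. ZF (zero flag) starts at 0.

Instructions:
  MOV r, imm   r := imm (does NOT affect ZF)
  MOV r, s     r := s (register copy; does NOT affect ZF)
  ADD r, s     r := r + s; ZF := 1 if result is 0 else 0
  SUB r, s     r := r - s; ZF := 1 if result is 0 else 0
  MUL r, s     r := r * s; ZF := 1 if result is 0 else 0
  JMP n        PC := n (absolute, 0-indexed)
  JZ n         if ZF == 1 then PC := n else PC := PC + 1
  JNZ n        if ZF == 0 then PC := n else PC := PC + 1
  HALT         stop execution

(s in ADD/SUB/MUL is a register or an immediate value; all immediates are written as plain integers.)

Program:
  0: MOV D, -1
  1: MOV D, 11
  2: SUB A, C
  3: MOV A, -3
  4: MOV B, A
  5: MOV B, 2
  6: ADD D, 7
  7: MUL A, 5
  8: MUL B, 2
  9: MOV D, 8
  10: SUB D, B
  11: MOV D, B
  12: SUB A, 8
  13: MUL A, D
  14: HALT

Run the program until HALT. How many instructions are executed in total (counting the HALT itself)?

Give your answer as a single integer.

Step 1: PC=0 exec 'MOV D, -1'. After: A=0 B=0 C=0 D=-1 ZF=0 PC=1
Step 2: PC=1 exec 'MOV D, 11'. After: A=0 B=0 C=0 D=11 ZF=0 PC=2
Step 3: PC=2 exec 'SUB A, C'. After: A=0 B=0 C=0 D=11 ZF=1 PC=3
Step 4: PC=3 exec 'MOV A, -3'. After: A=-3 B=0 C=0 D=11 ZF=1 PC=4
Step 5: PC=4 exec 'MOV B, A'. After: A=-3 B=-3 C=0 D=11 ZF=1 PC=5
Step 6: PC=5 exec 'MOV B, 2'. After: A=-3 B=2 C=0 D=11 ZF=1 PC=6
Step 7: PC=6 exec 'ADD D, 7'. After: A=-3 B=2 C=0 D=18 ZF=0 PC=7
Step 8: PC=7 exec 'MUL A, 5'. After: A=-15 B=2 C=0 D=18 ZF=0 PC=8
Step 9: PC=8 exec 'MUL B, 2'. After: A=-15 B=4 C=0 D=18 ZF=0 PC=9
Step 10: PC=9 exec 'MOV D, 8'. After: A=-15 B=4 C=0 D=8 ZF=0 PC=10
Step 11: PC=10 exec 'SUB D, B'. After: A=-15 B=4 C=0 D=4 ZF=0 PC=11
Step 12: PC=11 exec 'MOV D, B'. After: A=-15 B=4 C=0 D=4 ZF=0 PC=12
Step 13: PC=12 exec 'SUB A, 8'. After: A=-23 B=4 C=0 D=4 ZF=0 PC=13
Step 14: PC=13 exec 'MUL A, D'. After: A=-92 B=4 C=0 D=4 ZF=0 PC=14
Step 15: PC=14 exec 'HALT'. After: A=-92 B=4 C=0 D=4 ZF=0 PC=14 HALTED
Total instructions executed: 15

Answer: 15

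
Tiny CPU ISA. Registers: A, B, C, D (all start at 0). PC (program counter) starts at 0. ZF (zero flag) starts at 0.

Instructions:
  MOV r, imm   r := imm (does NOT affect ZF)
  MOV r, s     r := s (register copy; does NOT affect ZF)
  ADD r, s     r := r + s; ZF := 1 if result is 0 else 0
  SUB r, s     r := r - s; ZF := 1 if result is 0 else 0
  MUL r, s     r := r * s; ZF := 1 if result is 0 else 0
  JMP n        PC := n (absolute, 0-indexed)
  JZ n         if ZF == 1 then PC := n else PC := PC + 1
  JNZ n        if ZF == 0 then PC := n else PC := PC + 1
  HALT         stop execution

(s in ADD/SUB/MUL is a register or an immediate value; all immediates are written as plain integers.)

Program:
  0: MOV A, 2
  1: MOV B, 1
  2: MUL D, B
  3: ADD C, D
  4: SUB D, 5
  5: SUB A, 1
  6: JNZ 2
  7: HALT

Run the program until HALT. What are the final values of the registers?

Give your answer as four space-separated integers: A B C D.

Answer: 0 1 -5 -10

Derivation:
Step 1: PC=0 exec 'MOV A, 2'. After: A=2 B=0 C=0 D=0 ZF=0 PC=1
Step 2: PC=1 exec 'MOV B, 1'. After: A=2 B=1 C=0 D=0 ZF=0 PC=2
Step 3: PC=2 exec 'MUL D, B'. After: A=2 B=1 C=0 D=0 ZF=1 PC=3
Step 4: PC=3 exec 'ADD C, D'. After: A=2 B=1 C=0 D=0 ZF=1 PC=4
Step 5: PC=4 exec 'SUB D, 5'. After: A=2 B=1 C=0 D=-5 ZF=0 PC=5
Step 6: PC=5 exec 'SUB A, 1'. After: A=1 B=1 C=0 D=-5 ZF=0 PC=6
Step 7: PC=6 exec 'JNZ 2'. After: A=1 B=1 C=0 D=-5 ZF=0 PC=2
Step 8: PC=2 exec 'MUL D, B'. After: A=1 B=1 C=0 D=-5 ZF=0 PC=3
Step 9: PC=3 exec 'ADD C, D'. After: A=1 B=1 C=-5 D=-5 ZF=0 PC=4
Step 10: PC=4 exec 'SUB D, 5'. After: A=1 B=1 C=-5 D=-10 ZF=0 PC=5
Step 11: PC=5 exec 'SUB A, 1'. After: A=0 B=1 C=-5 D=-10 ZF=1 PC=6
Step 12: PC=6 exec 'JNZ 2'. After: A=0 B=1 C=-5 D=-10 ZF=1 PC=7
Step 13: PC=7 exec 'HALT'. After: A=0 B=1 C=-5 D=-10 ZF=1 PC=7 HALTED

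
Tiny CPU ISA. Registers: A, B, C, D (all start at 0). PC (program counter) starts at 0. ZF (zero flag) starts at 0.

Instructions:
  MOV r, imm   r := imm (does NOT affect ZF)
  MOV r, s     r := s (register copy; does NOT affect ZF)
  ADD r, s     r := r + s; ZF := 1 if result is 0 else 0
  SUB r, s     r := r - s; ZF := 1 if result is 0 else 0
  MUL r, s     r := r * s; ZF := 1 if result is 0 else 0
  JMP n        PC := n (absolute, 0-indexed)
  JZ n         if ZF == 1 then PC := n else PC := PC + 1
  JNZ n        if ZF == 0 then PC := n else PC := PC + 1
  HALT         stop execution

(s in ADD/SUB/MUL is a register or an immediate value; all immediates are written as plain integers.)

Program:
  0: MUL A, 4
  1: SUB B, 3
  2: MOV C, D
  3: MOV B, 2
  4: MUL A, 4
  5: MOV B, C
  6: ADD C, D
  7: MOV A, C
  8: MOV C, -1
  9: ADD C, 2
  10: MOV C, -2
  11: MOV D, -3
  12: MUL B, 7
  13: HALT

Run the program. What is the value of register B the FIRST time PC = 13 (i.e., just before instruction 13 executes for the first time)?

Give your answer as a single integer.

Step 1: PC=0 exec 'MUL A, 4'. After: A=0 B=0 C=0 D=0 ZF=1 PC=1
Step 2: PC=1 exec 'SUB B, 3'. After: A=0 B=-3 C=0 D=0 ZF=0 PC=2
Step 3: PC=2 exec 'MOV C, D'. After: A=0 B=-3 C=0 D=0 ZF=0 PC=3
Step 4: PC=3 exec 'MOV B, 2'. After: A=0 B=2 C=0 D=0 ZF=0 PC=4
Step 5: PC=4 exec 'MUL A, 4'. After: A=0 B=2 C=0 D=0 ZF=1 PC=5
Step 6: PC=5 exec 'MOV B, C'. After: A=0 B=0 C=0 D=0 ZF=1 PC=6
Step 7: PC=6 exec 'ADD C, D'. After: A=0 B=0 C=0 D=0 ZF=1 PC=7
Step 8: PC=7 exec 'MOV A, C'. After: A=0 B=0 C=0 D=0 ZF=1 PC=8
Step 9: PC=8 exec 'MOV C, -1'. After: A=0 B=0 C=-1 D=0 ZF=1 PC=9
Step 10: PC=9 exec 'ADD C, 2'. After: A=0 B=0 C=1 D=0 ZF=0 PC=10
Step 11: PC=10 exec 'MOV C, -2'. After: A=0 B=0 C=-2 D=0 ZF=0 PC=11
Step 12: PC=11 exec 'MOV D, -3'. After: A=0 B=0 C=-2 D=-3 ZF=0 PC=12
Step 13: PC=12 exec 'MUL B, 7'. After: A=0 B=0 C=-2 D=-3 ZF=1 PC=13
First time PC=13: B=0

0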